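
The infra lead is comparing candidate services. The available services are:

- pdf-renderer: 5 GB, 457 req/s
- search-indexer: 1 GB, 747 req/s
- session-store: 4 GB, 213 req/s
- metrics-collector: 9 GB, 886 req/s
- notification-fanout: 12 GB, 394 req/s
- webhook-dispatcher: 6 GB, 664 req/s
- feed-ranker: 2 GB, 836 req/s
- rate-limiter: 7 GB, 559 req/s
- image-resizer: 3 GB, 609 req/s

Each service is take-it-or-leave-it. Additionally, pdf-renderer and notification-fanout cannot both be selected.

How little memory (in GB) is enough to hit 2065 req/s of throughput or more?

6

Look for the lowest-memory combination reaching 2065.
search-indexer + feed-ranker + image-resizer reaches 2192 using 6 GB.
Any bundle with less than 6 GB falls short of 2065.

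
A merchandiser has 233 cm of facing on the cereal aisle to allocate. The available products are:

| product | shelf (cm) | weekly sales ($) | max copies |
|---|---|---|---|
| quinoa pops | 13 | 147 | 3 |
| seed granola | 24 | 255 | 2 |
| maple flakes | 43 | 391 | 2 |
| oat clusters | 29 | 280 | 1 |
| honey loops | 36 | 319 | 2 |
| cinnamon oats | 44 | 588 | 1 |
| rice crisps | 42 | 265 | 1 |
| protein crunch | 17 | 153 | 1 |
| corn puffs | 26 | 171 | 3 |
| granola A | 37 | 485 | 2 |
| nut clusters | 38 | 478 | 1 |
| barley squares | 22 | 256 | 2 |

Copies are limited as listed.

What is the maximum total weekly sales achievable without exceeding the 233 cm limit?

The ratio heuristic lands on 2×quinoa pops + cinnamon oats + 2×granola A + nut clusters + 2×barley squares (2842) but leaves 7 cm idle.
The 22 cm tied up in barley squares is better spent on oat clusters — total rises to 2866 (233 cm).

2866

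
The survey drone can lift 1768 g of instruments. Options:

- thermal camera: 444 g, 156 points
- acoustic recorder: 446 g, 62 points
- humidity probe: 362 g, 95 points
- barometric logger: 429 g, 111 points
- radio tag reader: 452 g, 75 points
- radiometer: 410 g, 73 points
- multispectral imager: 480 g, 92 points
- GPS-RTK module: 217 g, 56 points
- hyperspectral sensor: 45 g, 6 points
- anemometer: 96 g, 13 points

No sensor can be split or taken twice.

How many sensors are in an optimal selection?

5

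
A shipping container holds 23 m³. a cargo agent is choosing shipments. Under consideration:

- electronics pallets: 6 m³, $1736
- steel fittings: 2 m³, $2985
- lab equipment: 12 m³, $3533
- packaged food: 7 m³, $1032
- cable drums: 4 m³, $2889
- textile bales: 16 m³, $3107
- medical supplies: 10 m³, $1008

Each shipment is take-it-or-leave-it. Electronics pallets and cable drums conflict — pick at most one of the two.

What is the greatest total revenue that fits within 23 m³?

9407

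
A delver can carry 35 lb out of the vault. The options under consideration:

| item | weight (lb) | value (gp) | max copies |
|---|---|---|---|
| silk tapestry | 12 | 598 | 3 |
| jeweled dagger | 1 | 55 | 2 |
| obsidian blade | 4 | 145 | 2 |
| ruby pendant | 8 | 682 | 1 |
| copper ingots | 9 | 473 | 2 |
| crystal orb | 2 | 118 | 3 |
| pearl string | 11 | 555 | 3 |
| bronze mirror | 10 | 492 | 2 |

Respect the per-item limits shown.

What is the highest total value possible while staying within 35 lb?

2119

Density check — ruby pendant 85.25, crystal orb 59.00, jeweled dagger 55.00 are the best per lb.
Taking the top-ratio items first gives 2×jeweled dagger + ruby pendant + 2×copper ingots + 3×crystal orb for 2092 (34 lb).
Dropping jeweled dagger and copper ingots frees 10 lb; slotting in pearl string (11 lb) lifts the total to 2119 at 35 lb.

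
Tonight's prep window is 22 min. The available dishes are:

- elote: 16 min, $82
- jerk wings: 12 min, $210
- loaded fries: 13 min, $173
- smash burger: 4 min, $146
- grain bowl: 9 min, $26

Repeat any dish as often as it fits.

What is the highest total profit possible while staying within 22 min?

The ratio ordering already packs tightly: 5×smash burger, 20 min, 730.

730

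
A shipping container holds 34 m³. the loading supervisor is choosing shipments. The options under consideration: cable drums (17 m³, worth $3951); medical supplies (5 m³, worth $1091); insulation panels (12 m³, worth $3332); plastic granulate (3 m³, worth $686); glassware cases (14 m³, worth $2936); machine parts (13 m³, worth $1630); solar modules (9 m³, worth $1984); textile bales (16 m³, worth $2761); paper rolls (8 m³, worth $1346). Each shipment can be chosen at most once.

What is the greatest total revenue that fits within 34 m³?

Greedy by ratio would take cable drums + insulation panels + plastic granulate: 32 m³ used, total 7969.
Dropping plastic granulate frees 3 m³; slotting in medical supplies (5 m³) lifts the total to 8374 at 34 m³.
That's the maximum — no swap from here does better than 8374.

8374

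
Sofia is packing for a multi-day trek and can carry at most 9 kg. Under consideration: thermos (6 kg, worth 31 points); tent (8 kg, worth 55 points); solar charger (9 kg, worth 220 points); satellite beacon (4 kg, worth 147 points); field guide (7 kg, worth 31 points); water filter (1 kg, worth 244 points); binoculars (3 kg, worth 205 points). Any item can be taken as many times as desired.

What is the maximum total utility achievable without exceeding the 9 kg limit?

Best packing: 9×water filter — 9 kg, 2196 total.
Nothing else within 9 kg beats 2196.

2196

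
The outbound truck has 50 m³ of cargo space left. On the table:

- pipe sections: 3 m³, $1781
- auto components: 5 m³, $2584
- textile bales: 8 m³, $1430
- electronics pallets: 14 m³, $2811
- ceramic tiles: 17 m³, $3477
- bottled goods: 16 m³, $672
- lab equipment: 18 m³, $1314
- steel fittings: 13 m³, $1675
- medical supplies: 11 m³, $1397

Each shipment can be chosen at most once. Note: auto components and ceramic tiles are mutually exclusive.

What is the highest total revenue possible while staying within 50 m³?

10281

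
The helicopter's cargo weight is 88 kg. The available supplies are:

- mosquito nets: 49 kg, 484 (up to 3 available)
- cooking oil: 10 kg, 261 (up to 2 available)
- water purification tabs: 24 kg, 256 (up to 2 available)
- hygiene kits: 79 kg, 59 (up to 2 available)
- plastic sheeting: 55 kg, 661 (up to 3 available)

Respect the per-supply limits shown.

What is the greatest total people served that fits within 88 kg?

1183

Density check — cooking oil 26.10, plastic sheeting 12.02, water purification tabs 10.67 are the best per kg.
Taking 2×cooking oil + plastic sheeting: 75 kg used, 1183 in people served.
No other feasible combination exceeds 1183.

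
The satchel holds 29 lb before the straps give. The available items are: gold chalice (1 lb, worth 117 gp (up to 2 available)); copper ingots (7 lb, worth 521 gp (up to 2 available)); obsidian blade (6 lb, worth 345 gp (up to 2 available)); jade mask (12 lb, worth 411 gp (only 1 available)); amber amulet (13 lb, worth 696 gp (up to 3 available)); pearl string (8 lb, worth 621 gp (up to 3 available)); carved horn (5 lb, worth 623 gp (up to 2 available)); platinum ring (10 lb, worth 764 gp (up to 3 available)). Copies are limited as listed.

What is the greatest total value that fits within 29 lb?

Filling by ratio: 2×gold chalice + 2×pearl string + 2×carved horn for 2722, with 1 lb left unused.
Replace 2×pearl string with copper ingots + platinum ring: the trade gains 43 net, giving 2765 at 29 lb.
That's the maximum — no swap from here does better than 2765.

2765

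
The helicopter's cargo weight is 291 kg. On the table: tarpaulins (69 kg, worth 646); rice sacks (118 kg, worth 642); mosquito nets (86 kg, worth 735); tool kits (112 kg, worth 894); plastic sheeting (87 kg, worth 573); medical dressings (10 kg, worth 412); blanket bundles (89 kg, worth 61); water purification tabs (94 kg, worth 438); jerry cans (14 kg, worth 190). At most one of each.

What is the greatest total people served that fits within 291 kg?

Density check — medical dressings 41.20, jerry cans 13.57, tarpaulins 9.36 are the best per kg.
Taking tarpaulins + mosquito nets + tool kits + medical dressings + jerry cans: 291 kg used, 2877 in people served.
Runner-up tarpaulins + mosquito nets + tool kits + medical dressings tops out at 2687.

2877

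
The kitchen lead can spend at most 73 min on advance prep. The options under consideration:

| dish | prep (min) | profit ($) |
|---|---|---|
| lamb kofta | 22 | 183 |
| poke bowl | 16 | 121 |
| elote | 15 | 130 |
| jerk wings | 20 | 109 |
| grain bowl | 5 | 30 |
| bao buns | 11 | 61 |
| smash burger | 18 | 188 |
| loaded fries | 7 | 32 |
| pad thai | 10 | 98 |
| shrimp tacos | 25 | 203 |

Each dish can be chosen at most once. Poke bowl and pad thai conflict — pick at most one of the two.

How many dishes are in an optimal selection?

5

Best achievable profit is 649.
For example elote + grain bowl + smash burger + pad thai + shrimp tacos achieves it, using 73 min.
Any selection reaching 649 contains exactly 5 dishes.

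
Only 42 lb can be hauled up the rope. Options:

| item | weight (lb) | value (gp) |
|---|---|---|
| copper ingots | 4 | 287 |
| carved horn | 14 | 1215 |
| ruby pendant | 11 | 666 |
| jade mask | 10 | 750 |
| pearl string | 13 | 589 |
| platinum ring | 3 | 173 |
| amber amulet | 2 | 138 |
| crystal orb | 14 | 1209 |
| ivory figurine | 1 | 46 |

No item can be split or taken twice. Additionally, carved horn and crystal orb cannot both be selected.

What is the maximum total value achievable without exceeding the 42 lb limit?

Taking copper ingots + carved horn + ruby pendant + jade mask + amber amulet + ivory figurine: 42 lb used, 3102 in value.
Nothing else feasible within 42 lb beats 3102.

3102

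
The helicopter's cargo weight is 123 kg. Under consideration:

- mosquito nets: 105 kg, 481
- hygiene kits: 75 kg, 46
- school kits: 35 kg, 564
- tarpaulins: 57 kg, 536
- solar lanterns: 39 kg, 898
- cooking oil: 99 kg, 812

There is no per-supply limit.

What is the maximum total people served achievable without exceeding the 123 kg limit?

2694

The ratio ordering already packs tightly: 3×solar lanterns, 117 kg, 2694.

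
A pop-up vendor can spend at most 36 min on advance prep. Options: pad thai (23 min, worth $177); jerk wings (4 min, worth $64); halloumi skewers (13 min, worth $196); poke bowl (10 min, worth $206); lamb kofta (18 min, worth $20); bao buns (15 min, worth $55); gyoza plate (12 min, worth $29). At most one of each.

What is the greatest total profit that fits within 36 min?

466

The ratio ordering already packs tightly: jerk wings + halloumi skewers + poke bowl, 27 min, 466.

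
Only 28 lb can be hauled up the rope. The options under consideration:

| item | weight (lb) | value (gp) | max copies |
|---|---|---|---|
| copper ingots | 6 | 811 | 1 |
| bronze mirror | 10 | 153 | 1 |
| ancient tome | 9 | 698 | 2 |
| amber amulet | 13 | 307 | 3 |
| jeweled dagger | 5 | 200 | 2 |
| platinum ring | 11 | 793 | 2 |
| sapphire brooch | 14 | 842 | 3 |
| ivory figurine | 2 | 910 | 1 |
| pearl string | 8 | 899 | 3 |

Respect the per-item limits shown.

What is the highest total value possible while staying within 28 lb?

Density check — ivory figurine 455.00, copper ingots 135.17, pearl string 112.38 are the best per lb.
Filling by ratio: copper ingots + ivory figurine + 2×pearl string for 3519, with 4 lb left unused.
Dropping copper ingots frees 6 lb; slotting in pearl string (8 lb) lifts the total to 3607 at 26 lb.

3607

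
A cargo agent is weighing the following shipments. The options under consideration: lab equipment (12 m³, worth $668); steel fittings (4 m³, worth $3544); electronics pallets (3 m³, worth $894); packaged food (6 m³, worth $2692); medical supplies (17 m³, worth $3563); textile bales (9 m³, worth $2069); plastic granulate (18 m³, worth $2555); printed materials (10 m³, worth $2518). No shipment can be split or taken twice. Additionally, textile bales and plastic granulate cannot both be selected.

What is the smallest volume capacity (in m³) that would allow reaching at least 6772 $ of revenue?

13

Minimise m³ subject to total revenue ≥ 6772.
steel fittings + electronics pallets + packaged food reaches 7130 using 13 m³.
No combination under 13 m³ hits 6772.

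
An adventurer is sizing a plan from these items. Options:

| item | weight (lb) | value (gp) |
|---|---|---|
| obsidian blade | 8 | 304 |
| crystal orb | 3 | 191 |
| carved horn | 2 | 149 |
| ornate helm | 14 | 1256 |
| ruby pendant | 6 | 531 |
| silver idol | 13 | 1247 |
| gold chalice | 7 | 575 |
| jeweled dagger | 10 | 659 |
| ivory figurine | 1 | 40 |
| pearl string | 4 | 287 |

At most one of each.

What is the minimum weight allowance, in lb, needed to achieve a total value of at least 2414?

Look for the lowest-weight combination reaching 2414.
ornate helm + silver idol reaches 2503 using 27 lb.
No combination under 27 lb hits 2414.

27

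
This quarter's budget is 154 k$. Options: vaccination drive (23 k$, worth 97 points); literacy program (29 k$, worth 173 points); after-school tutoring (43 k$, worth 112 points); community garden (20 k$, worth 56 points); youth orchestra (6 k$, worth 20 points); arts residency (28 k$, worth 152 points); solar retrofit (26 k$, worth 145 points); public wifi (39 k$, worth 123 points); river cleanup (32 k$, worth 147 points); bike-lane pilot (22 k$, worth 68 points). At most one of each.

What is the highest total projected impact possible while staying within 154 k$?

740

Ranking by ratio (projected impact/k$): literacy program 5.97, solar retrofit 5.58, arts residency 5.43, river cleanup 4.59.
Taking the top-ratio projects first gives vaccination drive + literacy program + youth orchestra + arts residency + solar retrofit + river cleanup for 734 (144 k$).
The 29 k$ tied up in vaccination drive and youth orchestra is better spent on public wifi — total rises to 740 (154 k$).
Next best is vaccination drive + literacy program + youth orchestra + arts residency + solar retrofit + river cleanup at 734 (144 k$) — short by 6.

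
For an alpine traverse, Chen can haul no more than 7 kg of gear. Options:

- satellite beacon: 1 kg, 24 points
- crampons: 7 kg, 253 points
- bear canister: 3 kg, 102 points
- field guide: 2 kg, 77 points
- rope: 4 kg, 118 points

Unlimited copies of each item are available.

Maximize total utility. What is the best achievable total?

256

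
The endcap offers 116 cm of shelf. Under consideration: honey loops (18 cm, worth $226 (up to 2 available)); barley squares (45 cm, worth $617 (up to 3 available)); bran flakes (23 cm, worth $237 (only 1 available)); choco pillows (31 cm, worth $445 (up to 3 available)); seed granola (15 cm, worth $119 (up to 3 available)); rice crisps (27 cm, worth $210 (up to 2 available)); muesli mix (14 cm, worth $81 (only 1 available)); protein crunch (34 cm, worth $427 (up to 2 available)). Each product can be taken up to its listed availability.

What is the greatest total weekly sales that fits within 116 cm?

Density check — choco pillows 14.35, barley squares 13.71, protein crunch 12.56 are the best per cm.
A density-first pass picks honey loops + 3×choco pillows — 1561 at 111 cm.
Dropping honey loops frees 18 cm; slotting in bran flakes (23 cm) lifts the total to 1572 at 116 cm.

1572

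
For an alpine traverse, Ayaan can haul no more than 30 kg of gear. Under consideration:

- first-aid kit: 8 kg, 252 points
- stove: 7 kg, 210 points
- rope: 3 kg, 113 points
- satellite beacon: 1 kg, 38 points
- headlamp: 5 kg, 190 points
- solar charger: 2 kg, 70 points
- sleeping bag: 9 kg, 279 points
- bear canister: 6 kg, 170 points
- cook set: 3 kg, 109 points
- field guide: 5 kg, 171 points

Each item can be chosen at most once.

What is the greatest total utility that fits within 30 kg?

1013

The ratio heuristic lands on first-aid kit + rope + satellite beacon + headlamp + solar charger + cook set + field guide (943) but leaves 3 kg idle.
The 6 kg tied up in satellite beacon and field guide is better spent on sleeping bag — total rises to 1013 (30 kg).
Runner-up stove + rope + satellite beacon + headlamp + solar charger + sleeping bag + cook set tops out at 1009.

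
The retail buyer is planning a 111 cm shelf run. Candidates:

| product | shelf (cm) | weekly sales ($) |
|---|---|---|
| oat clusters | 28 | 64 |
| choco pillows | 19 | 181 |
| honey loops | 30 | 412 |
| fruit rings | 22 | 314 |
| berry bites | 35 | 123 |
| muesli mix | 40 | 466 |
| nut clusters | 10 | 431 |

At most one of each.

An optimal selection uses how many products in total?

Best achievable weekly sales is 1623.
One optimal bundle: honey loops + fruit rings + muesli mix + nut clusters (102 cm).
Every optimal selection uses 4 products.

4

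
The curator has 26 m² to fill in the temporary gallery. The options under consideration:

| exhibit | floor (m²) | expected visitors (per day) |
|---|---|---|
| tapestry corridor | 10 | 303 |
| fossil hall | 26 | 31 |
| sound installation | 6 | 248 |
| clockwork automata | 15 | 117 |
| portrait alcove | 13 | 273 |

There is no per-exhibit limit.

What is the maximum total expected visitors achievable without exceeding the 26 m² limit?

The ratio ordering already packs tightly: 4×sound installation, 24 m², 992.
No other feasible combination exceeds 992.

992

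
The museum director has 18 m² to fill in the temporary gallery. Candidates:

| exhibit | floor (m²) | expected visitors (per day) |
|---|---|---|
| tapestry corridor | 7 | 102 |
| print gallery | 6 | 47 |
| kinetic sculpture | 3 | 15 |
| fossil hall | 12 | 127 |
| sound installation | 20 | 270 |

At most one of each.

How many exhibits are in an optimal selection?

2

Best achievable expected visitors is 174.
One optimal bundle: print gallery + fossil hall (18 m²).
Every optimal selection uses 2 exhibits.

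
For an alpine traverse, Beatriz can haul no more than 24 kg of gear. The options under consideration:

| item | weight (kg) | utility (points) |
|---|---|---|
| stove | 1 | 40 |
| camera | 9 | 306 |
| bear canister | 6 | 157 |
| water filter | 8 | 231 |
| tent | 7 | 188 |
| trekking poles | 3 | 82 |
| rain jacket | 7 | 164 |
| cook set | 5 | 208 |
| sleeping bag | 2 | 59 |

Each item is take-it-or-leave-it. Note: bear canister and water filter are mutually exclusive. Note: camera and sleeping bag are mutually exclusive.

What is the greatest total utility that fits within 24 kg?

Density check — cook set 41.60, stove 40.00, camera 34.00 are the best per kg.
Best packing: stove + camera + bear canister + trekking poles + cook set — 24 kg, 793 total.
Nothing else feasible within 24 kg beats 793.

793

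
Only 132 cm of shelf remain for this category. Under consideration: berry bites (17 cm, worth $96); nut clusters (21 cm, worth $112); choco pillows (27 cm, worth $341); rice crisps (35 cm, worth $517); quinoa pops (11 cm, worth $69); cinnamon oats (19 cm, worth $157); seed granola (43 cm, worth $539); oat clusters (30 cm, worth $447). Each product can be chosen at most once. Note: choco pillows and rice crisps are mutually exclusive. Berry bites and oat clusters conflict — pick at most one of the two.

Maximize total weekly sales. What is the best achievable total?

Rice crisps + cinnamon oats + seed granola + oat clusters uses 127 of the 132 cm and totals 1660.
The closest alternative, nut clusters + rice crisps + seed granola + oat clusters, reaches only 1615.

1660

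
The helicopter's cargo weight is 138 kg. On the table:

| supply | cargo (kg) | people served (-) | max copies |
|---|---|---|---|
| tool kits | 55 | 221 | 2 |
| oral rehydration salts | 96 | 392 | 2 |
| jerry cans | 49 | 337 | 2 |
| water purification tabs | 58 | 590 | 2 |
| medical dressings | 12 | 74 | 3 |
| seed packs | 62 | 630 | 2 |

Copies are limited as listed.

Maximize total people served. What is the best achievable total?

Ranking by ratio (people served/kg): water purification tabs 10.17, seed packs 10.16, jerry cans 6.88, medical dressings 6.17.
A density-first pass picks 2×water purification tabs + medical dressings — 1254 at 128 kg.
The 116 kg tied up in 2×water purification tabs is better spent on 2×seed packs — total rises to 1334 (136 kg).

1334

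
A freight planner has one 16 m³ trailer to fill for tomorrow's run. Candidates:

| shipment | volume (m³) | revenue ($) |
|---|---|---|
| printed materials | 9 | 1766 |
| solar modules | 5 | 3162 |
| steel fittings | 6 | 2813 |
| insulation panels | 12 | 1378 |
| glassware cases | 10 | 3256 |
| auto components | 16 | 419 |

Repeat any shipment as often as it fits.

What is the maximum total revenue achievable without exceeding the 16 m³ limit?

By revenue per m³: solar modules 632.40, steel fittings 468.83, glassware cases 325.60, printed materials 196.22 lead.
Taking 3×solar modules: 15 m³ used, 9486 in revenue.
No other feasible combination exceeds 9486.

9486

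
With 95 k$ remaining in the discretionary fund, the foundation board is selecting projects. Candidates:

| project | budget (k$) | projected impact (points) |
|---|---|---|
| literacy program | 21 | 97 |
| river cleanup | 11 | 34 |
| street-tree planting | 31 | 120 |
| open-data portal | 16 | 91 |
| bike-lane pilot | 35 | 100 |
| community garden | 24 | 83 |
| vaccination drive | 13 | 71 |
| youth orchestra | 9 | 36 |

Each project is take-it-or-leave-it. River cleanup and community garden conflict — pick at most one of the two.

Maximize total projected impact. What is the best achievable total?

Best packing: literacy program + street-tree planting + open-data portal + vaccination drive + youth orchestra — 90 k$, 415 total.
The closest alternative, literacy program + river cleanup + street-tree planting + open-data portal + vaccination drive, reaches only 413.

415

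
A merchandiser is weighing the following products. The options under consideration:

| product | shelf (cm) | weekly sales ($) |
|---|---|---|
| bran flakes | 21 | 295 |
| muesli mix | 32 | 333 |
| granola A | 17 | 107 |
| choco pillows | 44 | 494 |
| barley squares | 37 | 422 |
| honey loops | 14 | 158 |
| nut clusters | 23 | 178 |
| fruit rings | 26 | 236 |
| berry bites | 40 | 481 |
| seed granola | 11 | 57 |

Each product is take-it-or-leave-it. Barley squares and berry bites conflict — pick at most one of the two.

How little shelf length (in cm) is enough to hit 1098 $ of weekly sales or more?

Need the lightest bundle worth ≥ 1098.
Taking bran flakes + muesli mix + berry bites gives 1109 (≥ 1098) for 93 cm.
No combination under 93 cm hits 1098.

93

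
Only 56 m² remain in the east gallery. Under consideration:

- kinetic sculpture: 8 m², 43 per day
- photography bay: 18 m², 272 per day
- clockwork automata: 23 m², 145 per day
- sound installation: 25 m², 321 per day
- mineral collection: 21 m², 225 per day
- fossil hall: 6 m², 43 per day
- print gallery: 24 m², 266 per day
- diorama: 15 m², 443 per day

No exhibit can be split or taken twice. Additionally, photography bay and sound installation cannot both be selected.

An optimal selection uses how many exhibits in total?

Optimal total is 940.
One optimal bundle: photography bay + mineral collection + diorama (54 m²).
All optima have 3 exhibits.

3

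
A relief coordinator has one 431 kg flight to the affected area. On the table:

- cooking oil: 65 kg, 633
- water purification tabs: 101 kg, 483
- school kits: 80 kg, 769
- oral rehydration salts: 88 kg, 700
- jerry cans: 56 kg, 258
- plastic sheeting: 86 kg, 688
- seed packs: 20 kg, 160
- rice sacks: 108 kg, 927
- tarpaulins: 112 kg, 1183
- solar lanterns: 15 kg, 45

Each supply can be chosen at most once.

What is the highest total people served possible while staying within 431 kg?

3973

Density check — tarpaulins 10.56, cooking oil 9.74, school kits 9.61 are the best per kg.
A density-first pass picks cooking oil + school kits + seed packs + rice sacks + tarpaulins + solar lanterns — 3717 at 400 kg.
Reworking the packing: cooking oil + school kits + oral rehydration salts + plastic sheeting + tarpaulins uses 431 kg and improves the total to 3973.
Runner-up school kits + oral rehydration salts + seed packs + rice sacks + tarpaulins + solar lanterns tops out at 3784.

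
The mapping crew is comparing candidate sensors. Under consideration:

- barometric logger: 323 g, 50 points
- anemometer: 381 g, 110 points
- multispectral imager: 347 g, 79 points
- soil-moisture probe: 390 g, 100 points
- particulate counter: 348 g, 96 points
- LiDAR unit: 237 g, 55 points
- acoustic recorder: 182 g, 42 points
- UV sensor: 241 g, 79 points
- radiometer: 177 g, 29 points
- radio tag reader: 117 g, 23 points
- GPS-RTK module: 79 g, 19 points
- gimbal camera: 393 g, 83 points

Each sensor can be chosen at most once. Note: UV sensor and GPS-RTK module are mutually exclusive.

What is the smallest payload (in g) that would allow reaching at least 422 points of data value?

Need the lightest bundle worth ≥ 422.
anemometer + soil-moisture probe + particulate counter + acoustic recorder + UV sensor reaches 427 using 1542 g.
Any bundle with less than 1542 g falls short of 422.

1542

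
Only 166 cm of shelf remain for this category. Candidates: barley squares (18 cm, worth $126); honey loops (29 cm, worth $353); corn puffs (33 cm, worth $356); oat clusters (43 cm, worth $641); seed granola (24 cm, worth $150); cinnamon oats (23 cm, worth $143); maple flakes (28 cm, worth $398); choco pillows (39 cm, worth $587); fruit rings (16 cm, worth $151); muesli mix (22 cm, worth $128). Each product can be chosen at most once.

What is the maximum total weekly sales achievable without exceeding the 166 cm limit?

2133

Filling by ratio: honey loops + oat clusters + maple flakes + choco pillows + fruit rings for 2130, with 11 cm left unused.
The 29 cm tied up in honey loops is better spent on corn puffs — total rises to 2133 (159 cm).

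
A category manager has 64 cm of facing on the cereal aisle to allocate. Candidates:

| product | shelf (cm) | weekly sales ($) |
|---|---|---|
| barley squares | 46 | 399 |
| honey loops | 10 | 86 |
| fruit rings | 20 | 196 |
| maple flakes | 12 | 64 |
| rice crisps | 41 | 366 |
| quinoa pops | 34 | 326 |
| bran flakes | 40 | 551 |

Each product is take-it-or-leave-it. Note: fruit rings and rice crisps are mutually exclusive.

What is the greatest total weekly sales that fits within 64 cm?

747

Ranking by ratio (weekly sales/cm): bran flakes 13.78, fruit rings 9.80, quinoa pops 9.59, rice crisps 8.93.
Taking fruit rings + bran flakes: 60 cm used, 747 in weekly sales.
Runner-up honey loops + maple flakes + bran flakes tops out at 701.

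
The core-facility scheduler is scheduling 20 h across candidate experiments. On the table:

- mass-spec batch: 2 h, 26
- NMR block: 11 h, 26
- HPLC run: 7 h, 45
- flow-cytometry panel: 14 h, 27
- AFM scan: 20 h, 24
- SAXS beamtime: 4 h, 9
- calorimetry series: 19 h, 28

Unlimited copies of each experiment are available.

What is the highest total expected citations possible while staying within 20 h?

By expected citations per h: mass-spec batch 13.00, HPLC run 6.43, NMR block 2.36, SAXS beamtime 2.25 lead.
The ratio ordering already packs tightly: 10×mass-spec batch, 20 h, 260.
No other feasible combination exceeds 260.

260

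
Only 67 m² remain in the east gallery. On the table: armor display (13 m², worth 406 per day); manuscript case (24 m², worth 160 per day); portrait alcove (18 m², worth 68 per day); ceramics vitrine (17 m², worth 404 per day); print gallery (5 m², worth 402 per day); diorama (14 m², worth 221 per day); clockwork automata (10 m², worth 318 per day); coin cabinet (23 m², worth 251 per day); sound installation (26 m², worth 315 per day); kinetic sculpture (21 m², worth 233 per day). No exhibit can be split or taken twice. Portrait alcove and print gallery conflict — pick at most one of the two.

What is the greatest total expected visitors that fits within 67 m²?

1763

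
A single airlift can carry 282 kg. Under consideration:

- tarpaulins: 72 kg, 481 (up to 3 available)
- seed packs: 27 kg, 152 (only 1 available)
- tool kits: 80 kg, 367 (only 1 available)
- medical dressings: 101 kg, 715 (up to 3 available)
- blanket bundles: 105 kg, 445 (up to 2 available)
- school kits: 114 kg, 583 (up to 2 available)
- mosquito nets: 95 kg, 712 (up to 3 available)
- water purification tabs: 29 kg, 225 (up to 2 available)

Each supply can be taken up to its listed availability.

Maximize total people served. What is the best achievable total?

2029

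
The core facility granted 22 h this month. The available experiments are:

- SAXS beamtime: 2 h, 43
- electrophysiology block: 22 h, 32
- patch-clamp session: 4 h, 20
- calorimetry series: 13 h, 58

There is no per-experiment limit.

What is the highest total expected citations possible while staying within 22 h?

473

The ratio ordering already packs tightly: 11×SAXS beamtime, 22 h, 473.
Every other selection either busts 22 h or fails to beat 473.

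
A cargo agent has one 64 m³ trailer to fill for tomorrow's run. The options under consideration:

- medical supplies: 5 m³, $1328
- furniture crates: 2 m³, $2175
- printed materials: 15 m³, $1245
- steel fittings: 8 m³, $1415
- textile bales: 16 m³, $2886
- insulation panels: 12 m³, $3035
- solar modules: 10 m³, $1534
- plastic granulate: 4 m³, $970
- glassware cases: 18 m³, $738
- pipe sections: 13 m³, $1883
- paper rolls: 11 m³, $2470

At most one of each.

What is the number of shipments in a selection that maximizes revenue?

7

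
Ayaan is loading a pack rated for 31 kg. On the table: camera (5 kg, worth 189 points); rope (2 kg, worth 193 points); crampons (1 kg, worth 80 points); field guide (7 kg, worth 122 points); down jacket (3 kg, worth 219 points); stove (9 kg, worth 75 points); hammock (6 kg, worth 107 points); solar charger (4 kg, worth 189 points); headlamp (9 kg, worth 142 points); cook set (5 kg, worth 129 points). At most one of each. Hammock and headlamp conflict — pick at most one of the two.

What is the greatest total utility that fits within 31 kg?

A density-first pass picks camera + rope + crampons + down jacket + hammock + solar charger + cook set — 1106 at 26 kg.
The 6 kg tied up in hammock is better spent on headlamp — total rises to 1141 (29 kg).
Every other selection either busts 31 kg or breaks a pairing rule or fails to beat 1141.

1141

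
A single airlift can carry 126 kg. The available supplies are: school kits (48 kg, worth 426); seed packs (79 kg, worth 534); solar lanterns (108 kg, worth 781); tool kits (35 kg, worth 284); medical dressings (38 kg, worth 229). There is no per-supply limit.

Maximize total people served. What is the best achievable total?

994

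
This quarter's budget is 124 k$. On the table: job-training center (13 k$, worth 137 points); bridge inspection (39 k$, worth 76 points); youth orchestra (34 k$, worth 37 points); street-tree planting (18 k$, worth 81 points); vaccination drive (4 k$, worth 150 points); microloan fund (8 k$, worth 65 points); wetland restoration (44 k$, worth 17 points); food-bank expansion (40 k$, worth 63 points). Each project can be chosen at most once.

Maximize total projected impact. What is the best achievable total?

By projected impact per k$: vaccination drive 37.50, job-training center 10.54, microloan fund 8.12 lead.
The ratio ordering already packs tightly: job-training center + bridge inspection + street-tree planting + vaccination drive + microloan fund + food-bank expansion, 122 k$, 572.
The spare 2 k$ is too small for any remaining project, and no exchange beats 572.

572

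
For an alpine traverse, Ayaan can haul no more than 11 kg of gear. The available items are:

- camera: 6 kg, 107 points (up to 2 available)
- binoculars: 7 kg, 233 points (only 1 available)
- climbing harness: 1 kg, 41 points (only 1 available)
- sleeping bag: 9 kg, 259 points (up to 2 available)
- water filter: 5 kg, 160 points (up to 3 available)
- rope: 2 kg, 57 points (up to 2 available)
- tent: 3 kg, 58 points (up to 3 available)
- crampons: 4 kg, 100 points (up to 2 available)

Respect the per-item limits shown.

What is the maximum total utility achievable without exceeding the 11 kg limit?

A density-first pass picks binoculars + climbing harness + rope — 331 at 10 kg.
Dropping binoculars and rope frees 9 kg; slotting in 2×water filter (10 kg) lifts the total to 361 at 11 kg.
That's the maximum — no swap from here does better than 361.

361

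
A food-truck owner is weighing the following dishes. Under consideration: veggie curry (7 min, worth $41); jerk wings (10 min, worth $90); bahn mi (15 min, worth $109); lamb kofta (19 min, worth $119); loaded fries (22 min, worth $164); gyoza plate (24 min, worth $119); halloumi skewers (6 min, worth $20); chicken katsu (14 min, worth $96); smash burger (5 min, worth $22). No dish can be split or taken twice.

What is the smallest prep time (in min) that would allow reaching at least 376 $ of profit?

52

Need the lightest bundle worth ≥ 376.
jerk wings + bahn mi + loaded fries + smash burger reaches 385 using 52 min.
Below 52 min the best achievable stays under 376.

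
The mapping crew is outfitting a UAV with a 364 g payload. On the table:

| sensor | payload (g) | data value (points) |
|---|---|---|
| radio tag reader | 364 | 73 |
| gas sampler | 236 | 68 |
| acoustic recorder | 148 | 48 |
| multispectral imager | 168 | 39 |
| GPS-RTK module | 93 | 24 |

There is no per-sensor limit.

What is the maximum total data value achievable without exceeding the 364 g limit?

2×acoustic recorder uses 296 of the 364 g and totals 96.

96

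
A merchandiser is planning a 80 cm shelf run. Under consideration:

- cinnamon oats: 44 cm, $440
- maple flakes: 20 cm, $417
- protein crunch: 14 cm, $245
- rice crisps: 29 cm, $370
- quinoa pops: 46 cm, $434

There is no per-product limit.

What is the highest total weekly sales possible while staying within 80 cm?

1668

Taking 4×maple flakes: 80 cm used, 1668 in weekly sales.
Nothing else within 80 cm beats 1668.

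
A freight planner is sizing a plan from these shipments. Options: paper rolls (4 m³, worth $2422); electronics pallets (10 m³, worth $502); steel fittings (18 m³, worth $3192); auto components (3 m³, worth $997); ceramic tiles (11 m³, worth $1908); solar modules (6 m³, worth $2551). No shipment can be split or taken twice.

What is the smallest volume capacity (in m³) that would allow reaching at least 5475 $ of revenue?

13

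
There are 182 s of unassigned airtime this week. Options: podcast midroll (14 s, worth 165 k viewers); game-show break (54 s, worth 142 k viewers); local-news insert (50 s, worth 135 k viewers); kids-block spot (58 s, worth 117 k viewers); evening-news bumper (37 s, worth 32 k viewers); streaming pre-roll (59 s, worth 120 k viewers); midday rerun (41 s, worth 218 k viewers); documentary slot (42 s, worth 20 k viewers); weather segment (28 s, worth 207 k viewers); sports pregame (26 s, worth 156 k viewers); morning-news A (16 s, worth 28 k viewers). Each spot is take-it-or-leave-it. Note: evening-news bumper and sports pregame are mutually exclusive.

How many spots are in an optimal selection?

6

Best achievable expected reach is 916.
One optimal bundle: podcast midroll + game-show break + midday rerun + weather segment + sports pregame + morning-news A (179 s).
Every optimal selection uses 6 spots.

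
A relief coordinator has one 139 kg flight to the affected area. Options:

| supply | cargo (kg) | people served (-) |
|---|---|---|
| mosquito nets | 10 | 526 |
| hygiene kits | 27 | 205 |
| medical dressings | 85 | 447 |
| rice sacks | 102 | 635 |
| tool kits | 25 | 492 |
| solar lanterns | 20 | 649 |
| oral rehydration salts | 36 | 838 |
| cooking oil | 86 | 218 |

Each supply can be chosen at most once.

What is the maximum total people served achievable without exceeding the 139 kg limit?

Best packing: mosquito nets + hygiene kits + tool kits + solar lanterns + oral rehydration salts — 118 kg, 2710 total.

2710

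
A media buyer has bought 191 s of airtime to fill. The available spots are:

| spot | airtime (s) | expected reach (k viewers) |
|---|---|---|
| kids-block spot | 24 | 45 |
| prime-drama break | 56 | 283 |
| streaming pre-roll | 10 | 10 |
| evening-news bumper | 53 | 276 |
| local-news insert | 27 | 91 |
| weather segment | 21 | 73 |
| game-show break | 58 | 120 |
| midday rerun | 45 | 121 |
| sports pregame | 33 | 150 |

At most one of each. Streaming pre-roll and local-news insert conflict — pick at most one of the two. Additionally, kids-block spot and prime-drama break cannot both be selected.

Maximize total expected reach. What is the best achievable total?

The ratio ordering already packs tightly: prime-drama break + evening-news bumper + local-news insert + weather segment + sports pregame, 190 s, 873.
Next best is prime-drama break + evening-news bumper + midday rerun + sports pregame at 830 (187 s) — short by 43.

873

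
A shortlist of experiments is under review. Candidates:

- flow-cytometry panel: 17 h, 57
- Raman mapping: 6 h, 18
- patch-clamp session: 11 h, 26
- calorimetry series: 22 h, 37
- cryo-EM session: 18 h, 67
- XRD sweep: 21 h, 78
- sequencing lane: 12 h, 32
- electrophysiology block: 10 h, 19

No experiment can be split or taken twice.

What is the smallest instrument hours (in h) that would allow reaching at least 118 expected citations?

Need the lightest bundle worth ≥ 118.
flow-cytometry panel + cryo-EM session reaches 124 using 35 h.
Any bundle with less than 35 h falls short of 118.

35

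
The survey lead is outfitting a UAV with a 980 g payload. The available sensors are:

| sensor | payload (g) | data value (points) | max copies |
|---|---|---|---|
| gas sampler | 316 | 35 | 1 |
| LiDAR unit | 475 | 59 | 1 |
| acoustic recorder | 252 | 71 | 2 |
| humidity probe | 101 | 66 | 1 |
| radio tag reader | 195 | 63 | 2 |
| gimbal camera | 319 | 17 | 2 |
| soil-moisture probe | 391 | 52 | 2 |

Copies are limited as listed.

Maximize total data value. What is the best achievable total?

Taking the top-ratio sensors first gives acoustic recorder + humidity probe + 2×radio tag reader for 263 (743 g).
Replace radio tag reader with acoustic recorder: the trade gains 8 net, giving 271 at 800 g.
The spare 180 g is too small for any remaining sensor, and no exchange beats 271.

271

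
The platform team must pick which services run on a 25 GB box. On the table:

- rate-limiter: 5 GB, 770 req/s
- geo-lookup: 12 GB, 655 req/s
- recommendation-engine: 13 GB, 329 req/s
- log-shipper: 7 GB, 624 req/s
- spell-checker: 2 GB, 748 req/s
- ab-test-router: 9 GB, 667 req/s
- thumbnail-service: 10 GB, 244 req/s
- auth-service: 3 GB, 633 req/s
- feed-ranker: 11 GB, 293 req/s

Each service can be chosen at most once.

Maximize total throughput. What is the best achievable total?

2818

A density-first pass picks rate-limiter + log-shipper + spell-checker + auth-service — 2775 at 17 GB.
The 7 GB tied up in log-shipper is better spent on ab-test-router — total rises to 2818 (19 GB).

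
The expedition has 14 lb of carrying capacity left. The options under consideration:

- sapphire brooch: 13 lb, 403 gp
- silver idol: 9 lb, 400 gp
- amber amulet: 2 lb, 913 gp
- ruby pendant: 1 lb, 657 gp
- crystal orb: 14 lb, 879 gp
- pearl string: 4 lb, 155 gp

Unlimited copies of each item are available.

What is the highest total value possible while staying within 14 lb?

9198

The ratio ordering already packs tightly: 14×ruby pendant, 14 lb, 9198.
Nothing else within 14 lb beats 9198.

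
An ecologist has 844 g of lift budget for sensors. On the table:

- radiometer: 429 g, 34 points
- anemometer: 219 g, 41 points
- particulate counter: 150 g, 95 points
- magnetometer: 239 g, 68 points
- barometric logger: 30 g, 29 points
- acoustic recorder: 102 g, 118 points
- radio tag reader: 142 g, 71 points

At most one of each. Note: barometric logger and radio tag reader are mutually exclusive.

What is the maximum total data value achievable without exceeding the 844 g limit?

By data value per g: acoustic recorder 1.16, barometric logger 0.97, particulate counter 0.63, radio tag reader 0.50 lead.
Best packing: particulate counter + magnetometer + acoustic recorder + radio tag reader — 633 g, 352 total.
Next best is anemometer + particulate counter + magnetometer + barometric logger + acoustic recorder at 351 (740 g) — short by 1.

352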